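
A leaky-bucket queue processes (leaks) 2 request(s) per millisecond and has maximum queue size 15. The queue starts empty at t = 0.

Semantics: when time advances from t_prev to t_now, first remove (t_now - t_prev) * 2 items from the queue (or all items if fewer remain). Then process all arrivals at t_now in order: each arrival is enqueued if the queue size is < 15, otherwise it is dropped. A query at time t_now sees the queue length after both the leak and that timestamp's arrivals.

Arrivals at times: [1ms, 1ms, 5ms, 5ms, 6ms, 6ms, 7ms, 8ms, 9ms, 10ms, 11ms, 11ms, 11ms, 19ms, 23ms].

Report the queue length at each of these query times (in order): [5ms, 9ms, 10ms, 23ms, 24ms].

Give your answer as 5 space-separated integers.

Answer: 2 1 1 1 0

Derivation:
Queue lengths at query times:
  query t=5ms: backlog = 2
  query t=9ms: backlog = 1
  query t=10ms: backlog = 1
  query t=23ms: backlog = 1
  query t=24ms: backlog = 0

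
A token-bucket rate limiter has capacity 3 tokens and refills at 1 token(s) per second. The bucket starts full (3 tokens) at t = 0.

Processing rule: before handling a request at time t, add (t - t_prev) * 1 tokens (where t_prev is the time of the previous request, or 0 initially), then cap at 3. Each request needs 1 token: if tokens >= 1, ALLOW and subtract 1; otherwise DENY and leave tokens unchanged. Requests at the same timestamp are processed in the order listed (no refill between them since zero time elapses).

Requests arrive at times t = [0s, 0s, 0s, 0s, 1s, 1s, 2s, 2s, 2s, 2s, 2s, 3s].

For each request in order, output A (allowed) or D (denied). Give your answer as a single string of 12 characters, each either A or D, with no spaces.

Answer: AAADADADDDDA

Derivation:
Simulating step by step:
  req#1 t=0s: ALLOW
  req#2 t=0s: ALLOW
  req#3 t=0s: ALLOW
  req#4 t=0s: DENY
  req#5 t=1s: ALLOW
  req#6 t=1s: DENY
  req#7 t=2s: ALLOW
  req#8 t=2s: DENY
  req#9 t=2s: DENY
  req#10 t=2s: DENY
  req#11 t=2s: DENY
  req#12 t=3s: ALLOW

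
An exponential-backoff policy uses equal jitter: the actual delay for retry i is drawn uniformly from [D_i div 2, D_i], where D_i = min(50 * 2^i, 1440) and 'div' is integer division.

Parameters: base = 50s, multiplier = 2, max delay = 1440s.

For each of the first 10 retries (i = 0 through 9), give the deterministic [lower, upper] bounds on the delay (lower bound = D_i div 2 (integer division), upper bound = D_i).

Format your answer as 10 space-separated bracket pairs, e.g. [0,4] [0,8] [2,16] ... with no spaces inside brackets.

Answer: [25,50] [50,100] [100,200] [200,400] [400,800] [720,1440] [720,1440] [720,1440] [720,1440] [720,1440]

Derivation:
Computing bounds per retry:
  i=0: D_i=min(50*2^0,1440)=50, bounds=[25,50]
  i=1: D_i=min(50*2^1,1440)=100, bounds=[50,100]
  i=2: D_i=min(50*2^2,1440)=200, bounds=[100,200]
  i=3: D_i=min(50*2^3,1440)=400, bounds=[200,400]
  i=4: D_i=min(50*2^4,1440)=800, bounds=[400,800]
  i=5: D_i=min(50*2^5,1440)=1440, bounds=[720,1440]
  i=6: D_i=min(50*2^6,1440)=1440, bounds=[720,1440]
  i=7: D_i=min(50*2^7,1440)=1440, bounds=[720,1440]
  i=8: D_i=min(50*2^8,1440)=1440, bounds=[720,1440]
  i=9: D_i=min(50*2^9,1440)=1440, bounds=[720,1440]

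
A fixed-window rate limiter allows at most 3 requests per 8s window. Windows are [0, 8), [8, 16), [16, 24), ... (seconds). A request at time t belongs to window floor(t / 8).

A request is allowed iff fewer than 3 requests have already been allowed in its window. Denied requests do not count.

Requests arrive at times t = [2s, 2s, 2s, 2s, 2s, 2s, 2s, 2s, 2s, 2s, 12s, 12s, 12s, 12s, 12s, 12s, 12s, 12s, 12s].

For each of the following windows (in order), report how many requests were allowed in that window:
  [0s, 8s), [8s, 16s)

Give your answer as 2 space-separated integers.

Answer: 3 3

Derivation:
Processing requests:
  req#1 t=2s (window 0): ALLOW
  req#2 t=2s (window 0): ALLOW
  req#3 t=2s (window 0): ALLOW
  req#4 t=2s (window 0): DENY
  req#5 t=2s (window 0): DENY
  req#6 t=2s (window 0): DENY
  req#7 t=2s (window 0): DENY
  req#8 t=2s (window 0): DENY
  req#9 t=2s (window 0): DENY
  req#10 t=2s (window 0): DENY
  req#11 t=12s (window 1): ALLOW
  req#12 t=12s (window 1): ALLOW
  req#13 t=12s (window 1): ALLOW
  req#14 t=12s (window 1): DENY
  req#15 t=12s (window 1): DENY
  req#16 t=12s (window 1): DENY
  req#17 t=12s (window 1): DENY
  req#18 t=12s (window 1): DENY
  req#19 t=12s (window 1): DENY

Allowed counts by window: 3 3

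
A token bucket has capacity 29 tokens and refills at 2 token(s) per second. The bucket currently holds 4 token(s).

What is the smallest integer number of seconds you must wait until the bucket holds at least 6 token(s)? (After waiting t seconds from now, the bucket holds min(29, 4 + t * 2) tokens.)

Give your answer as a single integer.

Need 4 + t * 2 >= 6, so t >= 2/2.
Smallest integer t = ceil(2/2) = 1.

Answer: 1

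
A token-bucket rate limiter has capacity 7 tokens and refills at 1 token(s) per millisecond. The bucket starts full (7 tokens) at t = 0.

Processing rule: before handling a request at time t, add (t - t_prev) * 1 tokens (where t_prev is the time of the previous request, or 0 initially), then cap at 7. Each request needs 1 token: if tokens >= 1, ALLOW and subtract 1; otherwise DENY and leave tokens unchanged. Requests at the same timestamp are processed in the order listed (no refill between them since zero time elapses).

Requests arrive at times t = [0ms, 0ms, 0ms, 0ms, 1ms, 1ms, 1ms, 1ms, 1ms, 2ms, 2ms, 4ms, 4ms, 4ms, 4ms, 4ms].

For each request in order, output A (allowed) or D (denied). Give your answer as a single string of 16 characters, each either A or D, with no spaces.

Simulating step by step:
  req#1 t=0ms: ALLOW
  req#2 t=0ms: ALLOW
  req#3 t=0ms: ALLOW
  req#4 t=0ms: ALLOW
  req#5 t=1ms: ALLOW
  req#6 t=1ms: ALLOW
  req#7 t=1ms: ALLOW
  req#8 t=1ms: ALLOW
  req#9 t=1ms: DENY
  req#10 t=2ms: ALLOW
  req#11 t=2ms: DENY
  req#12 t=4ms: ALLOW
  req#13 t=4ms: ALLOW
  req#14 t=4ms: DENY
  req#15 t=4ms: DENY
  req#16 t=4ms: DENY

Answer: AAAAAAAADADAADDD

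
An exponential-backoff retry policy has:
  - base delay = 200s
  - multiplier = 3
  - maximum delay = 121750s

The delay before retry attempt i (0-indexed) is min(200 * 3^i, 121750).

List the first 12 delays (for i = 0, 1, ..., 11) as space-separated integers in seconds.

Computing each delay:
  i=0: min(200*3^0, 121750) = 200
  i=1: min(200*3^1, 121750) = 600
  i=2: min(200*3^2, 121750) = 1800
  i=3: min(200*3^3, 121750) = 5400
  i=4: min(200*3^4, 121750) = 16200
  i=5: min(200*3^5, 121750) = 48600
  i=6: min(200*3^6, 121750) = 121750
  i=7: min(200*3^7, 121750) = 121750
  i=8: min(200*3^8, 121750) = 121750
  i=9: min(200*3^9, 121750) = 121750
  i=10: min(200*3^10, 121750) = 121750
  i=11: min(200*3^11, 121750) = 121750

Answer: 200 600 1800 5400 16200 48600 121750 121750 121750 121750 121750 121750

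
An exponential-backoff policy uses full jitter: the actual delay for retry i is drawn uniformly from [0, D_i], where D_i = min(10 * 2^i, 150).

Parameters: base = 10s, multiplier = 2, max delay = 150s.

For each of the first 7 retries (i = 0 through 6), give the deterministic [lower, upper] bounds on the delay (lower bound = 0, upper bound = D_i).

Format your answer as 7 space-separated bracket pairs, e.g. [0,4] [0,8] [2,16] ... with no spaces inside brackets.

Computing bounds per retry:
  i=0: D_i=min(10*2^0,150)=10, bounds=[0,10]
  i=1: D_i=min(10*2^1,150)=20, bounds=[0,20]
  i=2: D_i=min(10*2^2,150)=40, bounds=[0,40]
  i=3: D_i=min(10*2^3,150)=80, bounds=[0,80]
  i=4: D_i=min(10*2^4,150)=150, bounds=[0,150]
  i=5: D_i=min(10*2^5,150)=150, bounds=[0,150]
  i=6: D_i=min(10*2^6,150)=150, bounds=[0,150]

Answer: [0,10] [0,20] [0,40] [0,80] [0,150] [0,150] [0,150]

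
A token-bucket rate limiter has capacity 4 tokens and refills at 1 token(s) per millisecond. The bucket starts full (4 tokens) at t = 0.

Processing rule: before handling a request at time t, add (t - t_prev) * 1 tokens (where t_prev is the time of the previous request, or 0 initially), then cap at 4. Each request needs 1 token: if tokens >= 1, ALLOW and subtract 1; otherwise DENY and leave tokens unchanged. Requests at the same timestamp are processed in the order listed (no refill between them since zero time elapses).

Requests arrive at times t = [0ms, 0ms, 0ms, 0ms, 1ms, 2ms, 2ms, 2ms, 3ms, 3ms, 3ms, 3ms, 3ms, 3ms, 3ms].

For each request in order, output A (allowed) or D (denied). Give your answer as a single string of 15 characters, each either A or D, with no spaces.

Answer: AAAAAADDADDDDDD

Derivation:
Simulating step by step:
  req#1 t=0ms: ALLOW
  req#2 t=0ms: ALLOW
  req#3 t=0ms: ALLOW
  req#4 t=0ms: ALLOW
  req#5 t=1ms: ALLOW
  req#6 t=2ms: ALLOW
  req#7 t=2ms: DENY
  req#8 t=2ms: DENY
  req#9 t=3ms: ALLOW
  req#10 t=3ms: DENY
  req#11 t=3ms: DENY
  req#12 t=3ms: DENY
  req#13 t=3ms: DENY
  req#14 t=3ms: DENY
  req#15 t=3ms: DENY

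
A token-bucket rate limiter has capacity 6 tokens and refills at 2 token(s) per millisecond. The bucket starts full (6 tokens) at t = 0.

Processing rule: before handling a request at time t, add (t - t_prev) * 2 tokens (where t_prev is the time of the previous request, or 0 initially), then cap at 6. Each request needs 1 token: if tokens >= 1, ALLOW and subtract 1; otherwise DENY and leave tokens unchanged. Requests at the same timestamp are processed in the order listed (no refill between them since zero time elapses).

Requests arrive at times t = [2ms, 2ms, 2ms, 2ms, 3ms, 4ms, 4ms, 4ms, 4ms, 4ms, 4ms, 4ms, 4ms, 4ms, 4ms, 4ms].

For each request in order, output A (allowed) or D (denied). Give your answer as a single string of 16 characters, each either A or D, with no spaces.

Answer: AAAAAAAAAADDDDDD

Derivation:
Simulating step by step:
  req#1 t=2ms: ALLOW
  req#2 t=2ms: ALLOW
  req#3 t=2ms: ALLOW
  req#4 t=2ms: ALLOW
  req#5 t=3ms: ALLOW
  req#6 t=4ms: ALLOW
  req#7 t=4ms: ALLOW
  req#8 t=4ms: ALLOW
  req#9 t=4ms: ALLOW
  req#10 t=4ms: ALLOW
  req#11 t=4ms: DENY
  req#12 t=4ms: DENY
  req#13 t=4ms: DENY
  req#14 t=4ms: DENY
  req#15 t=4ms: DENY
  req#16 t=4ms: DENY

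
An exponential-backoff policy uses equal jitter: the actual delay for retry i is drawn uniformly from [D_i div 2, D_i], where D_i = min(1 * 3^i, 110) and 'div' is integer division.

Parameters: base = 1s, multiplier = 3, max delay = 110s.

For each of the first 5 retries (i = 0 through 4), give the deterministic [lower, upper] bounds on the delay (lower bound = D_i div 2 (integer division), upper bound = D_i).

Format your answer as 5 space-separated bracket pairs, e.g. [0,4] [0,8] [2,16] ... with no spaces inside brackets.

Answer: [0,1] [1,3] [4,9] [13,27] [40,81]

Derivation:
Computing bounds per retry:
  i=0: D_i=min(1*3^0,110)=1, bounds=[0,1]
  i=1: D_i=min(1*3^1,110)=3, bounds=[1,3]
  i=2: D_i=min(1*3^2,110)=9, bounds=[4,9]
  i=3: D_i=min(1*3^3,110)=27, bounds=[13,27]
  i=4: D_i=min(1*3^4,110)=81, bounds=[40,81]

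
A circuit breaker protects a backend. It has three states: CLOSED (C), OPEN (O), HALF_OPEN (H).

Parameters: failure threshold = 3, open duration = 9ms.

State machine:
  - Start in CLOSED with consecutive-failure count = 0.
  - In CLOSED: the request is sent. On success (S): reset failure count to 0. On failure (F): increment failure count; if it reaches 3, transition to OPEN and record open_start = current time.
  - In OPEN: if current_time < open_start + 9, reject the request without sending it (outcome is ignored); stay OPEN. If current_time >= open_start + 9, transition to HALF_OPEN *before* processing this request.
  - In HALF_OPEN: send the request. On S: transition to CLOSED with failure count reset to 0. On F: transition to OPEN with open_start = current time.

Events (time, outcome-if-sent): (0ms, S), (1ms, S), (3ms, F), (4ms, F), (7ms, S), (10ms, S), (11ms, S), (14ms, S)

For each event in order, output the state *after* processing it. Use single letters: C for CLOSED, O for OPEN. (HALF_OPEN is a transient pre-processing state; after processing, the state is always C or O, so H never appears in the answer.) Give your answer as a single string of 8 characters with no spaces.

State after each event:
  event#1 t=0ms outcome=S: state=CLOSED
  event#2 t=1ms outcome=S: state=CLOSED
  event#3 t=3ms outcome=F: state=CLOSED
  event#4 t=4ms outcome=F: state=CLOSED
  event#5 t=7ms outcome=S: state=CLOSED
  event#6 t=10ms outcome=S: state=CLOSED
  event#7 t=11ms outcome=S: state=CLOSED
  event#8 t=14ms outcome=S: state=CLOSED

Answer: CCCCCCCC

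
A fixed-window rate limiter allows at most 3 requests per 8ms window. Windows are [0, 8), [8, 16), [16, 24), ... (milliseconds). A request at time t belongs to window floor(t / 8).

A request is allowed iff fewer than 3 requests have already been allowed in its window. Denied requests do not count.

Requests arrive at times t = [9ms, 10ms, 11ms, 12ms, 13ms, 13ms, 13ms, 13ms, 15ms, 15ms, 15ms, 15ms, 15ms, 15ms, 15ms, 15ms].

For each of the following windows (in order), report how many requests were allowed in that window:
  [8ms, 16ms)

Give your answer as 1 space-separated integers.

Answer: 3

Derivation:
Processing requests:
  req#1 t=9ms (window 1): ALLOW
  req#2 t=10ms (window 1): ALLOW
  req#3 t=11ms (window 1): ALLOW
  req#4 t=12ms (window 1): DENY
  req#5 t=13ms (window 1): DENY
  req#6 t=13ms (window 1): DENY
  req#7 t=13ms (window 1): DENY
  req#8 t=13ms (window 1): DENY
  req#9 t=15ms (window 1): DENY
  req#10 t=15ms (window 1): DENY
  req#11 t=15ms (window 1): DENY
  req#12 t=15ms (window 1): DENY
  req#13 t=15ms (window 1): DENY
  req#14 t=15ms (window 1): DENY
  req#15 t=15ms (window 1): DENY
  req#16 t=15ms (window 1): DENY

Allowed counts by window: 3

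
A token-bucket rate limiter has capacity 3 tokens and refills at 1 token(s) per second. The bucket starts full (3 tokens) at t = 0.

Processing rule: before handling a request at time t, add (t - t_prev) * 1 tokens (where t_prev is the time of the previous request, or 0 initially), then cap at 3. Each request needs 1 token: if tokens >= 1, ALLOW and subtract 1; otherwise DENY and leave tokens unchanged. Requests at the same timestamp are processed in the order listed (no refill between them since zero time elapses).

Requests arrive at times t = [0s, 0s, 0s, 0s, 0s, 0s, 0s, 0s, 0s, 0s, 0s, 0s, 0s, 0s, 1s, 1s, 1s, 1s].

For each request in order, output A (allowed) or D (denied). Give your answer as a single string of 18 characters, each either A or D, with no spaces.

Answer: AAADDDDDDDDDDDADDD

Derivation:
Simulating step by step:
  req#1 t=0s: ALLOW
  req#2 t=0s: ALLOW
  req#3 t=0s: ALLOW
  req#4 t=0s: DENY
  req#5 t=0s: DENY
  req#6 t=0s: DENY
  req#7 t=0s: DENY
  req#8 t=0s: DENY
  req#9 t=0s: DENY
  req#10 t=0s: DENY
  req#11 t=0s: DENY
  req#12 t=0s: DENY
  req#13 t=0s: DENY
  req#14 t=0s: DENY
  req#15 t=1s: ALLOW
  req#16 t=1s: DENY
  req#17 t=1s: DENY
  req#18 t=1s: DENY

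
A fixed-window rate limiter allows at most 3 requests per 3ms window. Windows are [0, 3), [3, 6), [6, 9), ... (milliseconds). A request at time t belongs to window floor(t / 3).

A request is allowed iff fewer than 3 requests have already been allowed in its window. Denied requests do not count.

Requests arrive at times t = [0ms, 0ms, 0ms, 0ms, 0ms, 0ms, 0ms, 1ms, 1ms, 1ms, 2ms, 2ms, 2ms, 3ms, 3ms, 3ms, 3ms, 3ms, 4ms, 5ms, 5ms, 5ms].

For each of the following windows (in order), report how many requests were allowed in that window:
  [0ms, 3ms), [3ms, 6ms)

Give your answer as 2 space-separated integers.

Processing requests:
  req#1 t=0ms (window 0): ALLOW
  req#2 t=0ms (window 0): ALLOW
  req#3 t=0ms (window 0): ALLOW
  req#4 t=0ms (window 0): DENY
  req#5 t=0ms (window 0): DENY
  req#6 t=0ms (window 0): DENY
  req#7 t=0ms (window 0): DENY
  req#8 t=1ms (window 0): DENY
  req#9 t=1ms (window 0): DENY
  req#10 t=1ms (window 0): DENY
  req#11 t=2ms (window 0): DENY
  req#12 t=2ms (window 0): DENY
  req#13 t=2ms (window 0): DENY
  req#14 t=3ms (window 1): ALLOW
  req#15 t=3ms (window 1): ALLOW
  req#16 t=3ms (window 1): ALLOW
  req#17 t=3ms (window 1): DENY
  req#18 t=3ms (window 1): DENY
  req#19 t=4ms (window 1): DENY
  req#20 t=5ms (window 1): DENY
  req#21 t=5ms (window 1): DENY
  req#22 t=5ms (window 1): DENY

Allowed counts by window: 3 3

Answer: 3 3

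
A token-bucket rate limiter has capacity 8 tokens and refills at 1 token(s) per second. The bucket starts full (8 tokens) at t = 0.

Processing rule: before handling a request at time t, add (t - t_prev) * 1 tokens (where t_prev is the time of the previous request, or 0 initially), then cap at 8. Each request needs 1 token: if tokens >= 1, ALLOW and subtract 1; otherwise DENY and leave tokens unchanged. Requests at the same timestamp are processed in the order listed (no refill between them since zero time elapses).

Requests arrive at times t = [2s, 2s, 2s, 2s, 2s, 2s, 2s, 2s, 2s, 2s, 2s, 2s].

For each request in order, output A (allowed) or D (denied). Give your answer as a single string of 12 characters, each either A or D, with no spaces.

Answer: AAAAAAAADDDD

Derivation:
Simulating step by step:
  req#1 t=2s: ALLOW
  req#2 t=2s: ALLOW
  req#3 t=2s: ALLOW
  req#4 t=2s: ALLOW
  req#5 t=2s: ALLOW
  req#6 t=2s: ALLOW
  req#7 t=2s: ALLOW
  req#8 t=2s: ALLOW
  req#9 t=2s: DENY
  req#10 t=2s: DENY
  req#11 t=2s: DENY
  req#12 t=2s: DENY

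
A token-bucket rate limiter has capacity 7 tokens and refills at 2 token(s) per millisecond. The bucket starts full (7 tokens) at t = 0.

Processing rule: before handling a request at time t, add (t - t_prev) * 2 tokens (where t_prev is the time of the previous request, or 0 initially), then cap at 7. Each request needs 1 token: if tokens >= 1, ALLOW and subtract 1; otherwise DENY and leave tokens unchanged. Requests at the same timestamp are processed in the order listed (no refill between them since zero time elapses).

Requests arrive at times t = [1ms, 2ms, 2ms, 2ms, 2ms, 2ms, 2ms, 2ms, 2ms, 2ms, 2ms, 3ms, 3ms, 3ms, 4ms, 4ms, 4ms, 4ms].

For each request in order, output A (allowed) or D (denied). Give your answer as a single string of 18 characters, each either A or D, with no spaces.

Simulating step by step:
  req#1 t=1ms: ALLOW
  req#2 t=2ms: ALLOW
  req#3 t=2ms: ALLOW
  req#4 t=2ms: ALLOW
  req#5 t=2ms: ALLOW
  req#6 t=2ms: ALLOW
  req#7 t=2ms: ALLOW
  req#8 t=2ms: ALLOW
  req#9 t=2ms: DENY
  req#10 t=2ms: DENY
  req#11 t=2ms: DENY
  req#12 t=3ms: ALLOW
  req#13 t=3ms: ALLOW
  req#14 t=3ms: DENY
  req#15 t=4ms: ALLOW
  req#16 t=4ms: ALLOW
  req#17 t=4ms: DENY
  req#18 t=4ms: DENY

Answer: AAAAAAAADDDAADAADD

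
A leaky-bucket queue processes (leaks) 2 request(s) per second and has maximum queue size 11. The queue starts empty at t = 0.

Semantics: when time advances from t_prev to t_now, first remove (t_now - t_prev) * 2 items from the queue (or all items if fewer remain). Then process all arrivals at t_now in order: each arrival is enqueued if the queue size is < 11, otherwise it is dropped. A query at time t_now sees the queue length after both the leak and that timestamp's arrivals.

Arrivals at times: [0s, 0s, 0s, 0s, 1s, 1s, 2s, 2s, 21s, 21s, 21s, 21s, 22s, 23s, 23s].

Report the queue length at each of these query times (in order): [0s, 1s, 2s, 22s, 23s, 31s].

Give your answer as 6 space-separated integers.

Queue lengths at query times:
  query t=0s: backlog = 4
  query t=1s: backlog = 4
  query t=2s: backlog = 4
  query t=22s: backlog = 3
  query t=23s: backlog = 3
  query t=31s: backlog = 0

Answer: 4 4 4 3 3 0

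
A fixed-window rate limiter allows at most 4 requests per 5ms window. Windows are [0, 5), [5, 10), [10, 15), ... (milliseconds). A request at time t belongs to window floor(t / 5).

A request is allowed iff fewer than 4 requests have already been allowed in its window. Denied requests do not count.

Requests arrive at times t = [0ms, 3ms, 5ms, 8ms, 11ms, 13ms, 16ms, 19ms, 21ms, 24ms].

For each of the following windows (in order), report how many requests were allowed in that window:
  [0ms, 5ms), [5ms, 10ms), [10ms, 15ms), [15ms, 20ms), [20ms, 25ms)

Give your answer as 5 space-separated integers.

Answer: 2 2 2 2 2

Derivation:
Processing requests:
  req#1 t=0ms (window 0): ALLOW
  req#2 t=3ms (window 0): ALLOW
  req#3 t=5ms (window 1): ALLOW
  req#4 t=8ms (window 1): ALLOW
  req#5 t=11ms (window 2): ALLOW
  req#6 t=13ms (window 2): ALLOW
  req#7 t=16ms (window 3): ALLOW
  req#8 t=19ms (window 3): ALLOW
  req#9 t=21ms (window 4): ALLOW
  req#10 t=24ms (window 4): ALLOW

Allowed counts by window: 2 2 2 2 2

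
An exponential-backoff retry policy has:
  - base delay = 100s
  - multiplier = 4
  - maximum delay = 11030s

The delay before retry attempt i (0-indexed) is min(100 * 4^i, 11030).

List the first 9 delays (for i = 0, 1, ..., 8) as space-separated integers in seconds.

Computing each delay:
  i=0: min(100*4^0, 11030) = 100
  i=1: min(100*4^1, 11030) = 400
  i=2: min(100*4^2, 11030) = 1600
  i=3: min(100*4^3, 11030) = 6400
  i=4: min(100*4^4, 11030) = 11030
  i=5: min(100*4^5, 11030) = 11030
  i=6: min(100*4^6, 11030) = 11030
  i=7: min(100*4^7, 11030) = 11030
  i=8: min(100*4^8, 11030) = 11030

Answer: 100 400 1600 6400 11030 11030 11030 11030 11030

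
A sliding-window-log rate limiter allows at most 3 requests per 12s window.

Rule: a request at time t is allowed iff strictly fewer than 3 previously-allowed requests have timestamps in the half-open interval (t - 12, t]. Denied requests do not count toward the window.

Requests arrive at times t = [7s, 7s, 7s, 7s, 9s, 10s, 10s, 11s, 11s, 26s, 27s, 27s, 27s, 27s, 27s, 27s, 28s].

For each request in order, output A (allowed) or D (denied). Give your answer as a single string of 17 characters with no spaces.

Answer: AAADDDDDDAAADDDDD

Derivation:
Tracking allowed requests in the window:
  req#1 t=7s: ALLOW
  req#2 t=7s: ALLOW
  req#3 t=7s: ALLOW
  req#4 t=7s: DENY
  req#5 t=9s: DENY
  req#6 t=10s: DENY
  req#7 t=10s: DENY
  req#8 t=11s: DENY
  req#9 t=11s: DENY
  req#10 t=26s: ALLOW
  req#11 t=27s: ALLOW
  req#12 t=27s: ALLOW
  req#13 t=27s: DENY
  req#14 t=27s: DENY
  req#15 t=27s: DENY
  req#16 t=27s: DENY
  req#17 t=28s: DENY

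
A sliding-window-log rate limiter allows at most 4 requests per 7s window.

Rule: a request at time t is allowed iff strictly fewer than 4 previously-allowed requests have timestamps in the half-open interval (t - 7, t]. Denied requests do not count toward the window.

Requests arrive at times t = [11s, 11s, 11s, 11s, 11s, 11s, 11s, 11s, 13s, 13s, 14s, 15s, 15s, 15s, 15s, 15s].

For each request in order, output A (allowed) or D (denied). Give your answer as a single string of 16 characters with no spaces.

Tracking allowed requests in the window:
  req#1 t=11s: ALLOW
  req#2 t=11s: ALLOW
  req#3 t=11s: ALLOW
  req#4 t=11s: ALLOW
  req#5 t=11s: DENY
  req#6 t=11s: DENY
  req#7 t=11s: DENY
  req#8 t=11s: DENY
  req#9 t=13s: DENY
  req#10 t=13s: DENY
  req#11 t=14s: DENY
  req#12 t=15s: DENY
  req#13 t=15s: DENY
  req#14 t=15s: DENY
  req#15 t=15s: DENY
  req#16 t=15s: DENY

Answer: AAAADDDDDDDDDDDD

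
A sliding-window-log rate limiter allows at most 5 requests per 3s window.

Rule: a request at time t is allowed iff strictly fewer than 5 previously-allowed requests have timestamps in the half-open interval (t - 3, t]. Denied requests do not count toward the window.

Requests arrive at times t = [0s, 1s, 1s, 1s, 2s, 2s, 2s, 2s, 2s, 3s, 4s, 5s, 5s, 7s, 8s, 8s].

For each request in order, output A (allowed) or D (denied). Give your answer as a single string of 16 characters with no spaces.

Tracking allowed requests in the window:
  req#1 t=0s: ALLOW
  req#2 t=1s: ALLOW
  req#3 t=1s: ALLOW
  req#4 t=1s: ALLOW
  req#5 t=2s: ALLOW
  req#6 t=2s: DENY
  req#7 t=2s: DENY
  req#8 t=2s: DENY
  req#9 t=2s: DENY
  req#10 t=3s: ALLOW
  req#11 t=4s: ALLOW
  req#12 t=5s: ALLOW
  req#13 t=5s: ALLOW
  req#14 t=7s: ALLOW
  req#15 t=8s: ALLOW
  req#16 t=8s: ALLOW

Answer: AAAAADDDDAAAAAAA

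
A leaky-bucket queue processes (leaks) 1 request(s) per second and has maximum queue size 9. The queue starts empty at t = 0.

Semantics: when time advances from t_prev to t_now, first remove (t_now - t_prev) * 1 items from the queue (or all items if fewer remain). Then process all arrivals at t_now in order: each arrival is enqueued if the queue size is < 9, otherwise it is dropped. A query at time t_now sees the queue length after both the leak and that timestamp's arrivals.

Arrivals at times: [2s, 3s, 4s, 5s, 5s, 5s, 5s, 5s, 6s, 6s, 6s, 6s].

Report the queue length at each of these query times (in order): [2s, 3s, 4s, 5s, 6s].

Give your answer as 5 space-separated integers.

Answer: 1 1 1 5 8

Derivation:
Queue lengths at query times:
  query t=2s: backlog = 1
  query t=3s: backlog = 1
  query t=4s: backlog = 1
  query t=5s: backlog = 5
  query t=6s: backlog = 8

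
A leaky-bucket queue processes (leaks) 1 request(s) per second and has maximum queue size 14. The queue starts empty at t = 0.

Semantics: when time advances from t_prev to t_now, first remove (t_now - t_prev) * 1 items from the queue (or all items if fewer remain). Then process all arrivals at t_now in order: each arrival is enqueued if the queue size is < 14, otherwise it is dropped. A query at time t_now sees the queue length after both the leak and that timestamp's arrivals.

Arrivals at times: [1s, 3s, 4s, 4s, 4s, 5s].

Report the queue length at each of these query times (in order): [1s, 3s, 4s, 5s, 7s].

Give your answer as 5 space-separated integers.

Answer: 1 1 3 3 1

Derivation:
Queue lengths at query times:
  query t=1s: backlog = 1
  query t=3s: backlog = 1
  query t=4s: backlog = 3
  query t=5s: backlog = 3
  query t=7s: backlog = 1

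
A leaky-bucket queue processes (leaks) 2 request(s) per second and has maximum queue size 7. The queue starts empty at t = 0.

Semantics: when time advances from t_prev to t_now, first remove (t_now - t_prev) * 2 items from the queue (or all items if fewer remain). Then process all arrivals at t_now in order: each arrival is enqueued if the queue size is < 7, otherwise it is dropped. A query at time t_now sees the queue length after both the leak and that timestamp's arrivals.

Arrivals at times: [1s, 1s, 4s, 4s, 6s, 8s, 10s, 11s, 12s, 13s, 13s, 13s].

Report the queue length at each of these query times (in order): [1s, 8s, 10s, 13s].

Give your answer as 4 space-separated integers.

Queue lengths at query times:
  query t=1s: backlog = 2
  query t=8s: backlog = 1
  query t=10s: backlog = 1
  query t=13s: backlog = 3

Answer: 2 1 1 3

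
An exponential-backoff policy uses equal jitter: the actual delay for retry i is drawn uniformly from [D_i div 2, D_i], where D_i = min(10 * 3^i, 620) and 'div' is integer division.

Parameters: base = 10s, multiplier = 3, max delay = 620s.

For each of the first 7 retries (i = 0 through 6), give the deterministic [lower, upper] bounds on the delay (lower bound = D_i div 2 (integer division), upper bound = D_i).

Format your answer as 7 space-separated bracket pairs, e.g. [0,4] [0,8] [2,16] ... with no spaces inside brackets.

Computing bounds per retry:
  i=0: D_i=min(10*3^0,620)=10, bounds=[5,10]
  i=1: D_i=min(10*3^1,620)=30, bounds=[15,30]
  i=2: D_i=min(10*3^2,620)=90, bounds=[45,90]
  i=3: D_i=min(10*3^3,620)=270, bounds=[135,270]
  i=4: D_i=min(10*3^4,620)=620, bounds=[310,620]
  i=5: D_i=min(10*3^5,620)=620, bounds=[310,620]
  i=6: D_i=min(10*3^6,620)=620, bounds=[310,620]

Answer: [5,10] [15,30] [45,90] [135,270] [310,620] [310,620] [310,620]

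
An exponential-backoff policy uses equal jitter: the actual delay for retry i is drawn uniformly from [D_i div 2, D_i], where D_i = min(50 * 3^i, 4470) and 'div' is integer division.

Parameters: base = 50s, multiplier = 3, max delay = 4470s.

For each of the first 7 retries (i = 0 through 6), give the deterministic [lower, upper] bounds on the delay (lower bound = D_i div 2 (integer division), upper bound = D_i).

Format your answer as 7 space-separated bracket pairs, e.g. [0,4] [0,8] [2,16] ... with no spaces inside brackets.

Answer: [25,50] [75,150] [225,450] [675,1350] [2025,4050] [2235,4470] [2235,4470]

Derivation:
Computing bounds per retry:
  i=0: D_i=min(50*3^0,4470)=50, bounds=[25,50]
  i=1: D_i=min(50*3^1,4470)=150, bounds=[75,150]
  i=2: D_i=min(50*3^2,4470)=450, bounds=[225,450]
  i=3: D_i=min(50*3^3,4470)=1350, bounds=[675,1350]
  i=4: D_i=min(50*3^4,4470)=4050, bounds=[2025,4050]
  i=5: D_i=min(50*3^5,4470)=4470, bounds=[2235,4470]
  i=6: D_i=min(50*3^6,4470)=4470, bounds=[2235,4470]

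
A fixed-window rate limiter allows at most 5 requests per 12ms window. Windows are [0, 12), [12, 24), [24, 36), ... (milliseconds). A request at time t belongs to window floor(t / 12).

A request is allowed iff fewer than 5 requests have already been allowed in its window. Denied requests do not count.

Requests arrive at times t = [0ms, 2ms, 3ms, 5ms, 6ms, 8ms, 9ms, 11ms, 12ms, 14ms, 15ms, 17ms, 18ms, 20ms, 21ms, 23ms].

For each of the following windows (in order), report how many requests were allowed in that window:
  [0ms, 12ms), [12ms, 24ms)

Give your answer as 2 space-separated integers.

Answer: 5 5

Derivation:
Processing requests:
  req#1 t=0ms (window 0): ALLOW
  req#2 t=2ms (window 0): ALLOW
  req#3 t=3ms (window 0): ALLOW
  req#4 t=5ms (window 0): ALLOW
  req#5 t=6ms (window 0): ALLOW
  req#6 t=8ms (window 0): DENY
  req#7 t=9ms (window 0): DENY
  req#8 t=11ms (window 0): DENY
  req#9 t=12ms (window 1): ALLOW
  req#10 t=14ms (window 1): ALLOW
  req#11 t=15ms (window 1): ALLOW
  req#12 t=17ms (window 1): ALLOW
  req#13 t=18ms (window 1): ALLOW
  req#14 t=20ms (window 1): DENY
  req#15 t=21ms (window 1): DENY
  req#16 t=23ms (window 1): DENY

Allowed counts by window: 5 5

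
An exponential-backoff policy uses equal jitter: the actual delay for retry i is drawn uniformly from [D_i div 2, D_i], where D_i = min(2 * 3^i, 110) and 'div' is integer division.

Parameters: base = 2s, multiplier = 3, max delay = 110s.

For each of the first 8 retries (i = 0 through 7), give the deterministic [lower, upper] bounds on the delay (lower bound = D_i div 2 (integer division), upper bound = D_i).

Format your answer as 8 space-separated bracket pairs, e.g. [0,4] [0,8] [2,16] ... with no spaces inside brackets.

Computing bounds per retry:
  i=0: D_i=min(2*3^0,110)=2, bounds=[1,2]
  i=1: D_i=min(2*3^1,110)=6, bounds=[3,6]
  i=2: D_i=min(2*3^2,110)=18, bounds=[9,18]
  i=3: D_i=min(2*3^3,110)=54, bounds=[27,54]
  i=4: D_i=min(2*3^4,110)=110, bounds=[55,110]
  i=5: D_i=min(2*3^5,110)=110, bounds=[55,110]
  i=6: D_i=min(2*3^6,110)=110, bounds=[55,110]
  i=7: D_i=min(2*3^7,110)=110, bounds=[55,110]

Answer: [1,2] [3,6] [9,18] [27,54] [55,110] [55,110] [55,110] [55,110]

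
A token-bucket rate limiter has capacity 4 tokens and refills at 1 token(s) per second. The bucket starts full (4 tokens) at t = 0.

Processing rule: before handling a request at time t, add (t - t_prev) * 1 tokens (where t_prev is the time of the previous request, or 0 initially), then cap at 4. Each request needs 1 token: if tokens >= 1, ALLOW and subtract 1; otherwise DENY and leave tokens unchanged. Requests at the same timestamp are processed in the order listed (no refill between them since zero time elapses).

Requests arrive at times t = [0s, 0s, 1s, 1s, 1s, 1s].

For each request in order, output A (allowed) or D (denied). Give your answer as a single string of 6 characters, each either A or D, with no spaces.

Answer: AAAAAD

Derivation:
Simulating step by step:
  req#1 t=0s: ALLOW
  req#2 t=0s: ALLOW
  req#3 t=1s: ALLOW
  req#4 t=1s: ALLOW
  req#5 t=1s: ALLOW
  req#6 t=1s: DENY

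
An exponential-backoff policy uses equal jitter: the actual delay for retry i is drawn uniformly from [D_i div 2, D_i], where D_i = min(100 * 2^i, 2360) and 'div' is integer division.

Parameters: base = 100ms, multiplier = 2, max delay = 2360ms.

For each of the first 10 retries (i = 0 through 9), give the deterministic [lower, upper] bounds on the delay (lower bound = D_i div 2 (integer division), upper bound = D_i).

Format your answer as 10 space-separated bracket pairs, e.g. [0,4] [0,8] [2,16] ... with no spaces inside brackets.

Computing bounds per retry:
  i=0: D_i=min(100*2^0,2360)=100, bounds=[50,100]
  i=1: D_i=min(100*2^1,2360)=200, bounds=[100,200]
  i=2: D_i=min(100*2^2,2360)=400, bounds=[200,400]
  i=3: D_i=min(100*2^3,2360)=800, bounds=[400,800]
  i=4: D_i=min(100*2^4,2360)=1600, bounds=[800,1600]
  i=5: D_i=min(100*2^5,2360)=2360, bounds=[1180,2360]
  i=6: D_i=min(100*2^6,2360)=2360, bounds=[1180,2360]
  i=7: D_i=min(100*2^7,2360)=2360, bounds=[1180,2360]
  i=8: D_i=min(100*2^8,2360)=2360, bounds=[1180,2360]
  i=9: D_i=min(100*2^9,2360)=2360, bounds=[1180,2360]

Answer: [50,100] [100,200] [200,400] [400,800] [800,1600] [1180,2360] [1180,2360] [1180,2360] [1180,2360] [1180,2360]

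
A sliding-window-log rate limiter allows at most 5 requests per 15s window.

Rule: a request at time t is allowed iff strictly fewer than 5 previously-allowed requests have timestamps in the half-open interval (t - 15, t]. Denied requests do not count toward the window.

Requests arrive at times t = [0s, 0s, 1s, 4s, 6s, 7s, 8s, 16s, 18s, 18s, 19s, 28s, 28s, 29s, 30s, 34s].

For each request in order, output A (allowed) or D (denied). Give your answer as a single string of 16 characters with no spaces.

Answer: AAAAADDAAAAADDDA

Derivation:
Tracking allowed requests in the window:
  req#1 t=0s: ALLOW
  req#2 t=0s: ALLOW
  req#3 t=1s: ALLOW
  req#4 t=4s: ALLOW
  req#5 t=6s: ALLOW
  req#6 t=7s: DENY
  req#7 t=8s: DENY
  req#8 t=16s: ALLOW
  req#9 t=18s: ALLOW
  req#10 t=18s: ALLOW
  req#11 t=19s: ALLOW
  req#12 t=28s: ALLOW
  req#13 t=28s: DENY
  req#14 t=29s: DENY
  req#15 t=30s: DENY
  req#16 t=34s: ALLOW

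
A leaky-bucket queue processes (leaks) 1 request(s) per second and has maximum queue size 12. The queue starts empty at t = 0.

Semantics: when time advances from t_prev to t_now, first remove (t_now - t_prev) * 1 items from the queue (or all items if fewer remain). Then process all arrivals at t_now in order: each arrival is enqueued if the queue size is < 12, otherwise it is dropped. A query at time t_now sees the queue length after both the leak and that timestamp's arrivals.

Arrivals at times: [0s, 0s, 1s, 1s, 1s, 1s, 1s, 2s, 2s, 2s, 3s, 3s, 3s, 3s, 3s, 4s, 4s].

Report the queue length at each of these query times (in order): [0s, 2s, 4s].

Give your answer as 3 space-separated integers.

Answer: 2 8 12

Derivation:
Queue lengths at query times:
  query t=0s: backlog = 2
  query t=2s: backlog = 8
  query t=4s: backlog = 12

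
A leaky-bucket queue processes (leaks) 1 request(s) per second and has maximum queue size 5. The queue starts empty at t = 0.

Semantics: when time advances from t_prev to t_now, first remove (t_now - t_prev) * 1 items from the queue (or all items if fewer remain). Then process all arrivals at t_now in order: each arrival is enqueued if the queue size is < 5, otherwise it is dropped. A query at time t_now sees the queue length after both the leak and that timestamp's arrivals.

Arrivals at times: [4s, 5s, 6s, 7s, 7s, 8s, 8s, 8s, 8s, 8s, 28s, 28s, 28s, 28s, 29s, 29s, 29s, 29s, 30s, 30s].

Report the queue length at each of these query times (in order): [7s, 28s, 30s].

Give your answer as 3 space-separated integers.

Answer: 2 4 5

Derivation:
Queue lengths at query times:
  query t=7s: backlog = 2
  query t=28s: backlog = 4
  query t=30s: backlog = 5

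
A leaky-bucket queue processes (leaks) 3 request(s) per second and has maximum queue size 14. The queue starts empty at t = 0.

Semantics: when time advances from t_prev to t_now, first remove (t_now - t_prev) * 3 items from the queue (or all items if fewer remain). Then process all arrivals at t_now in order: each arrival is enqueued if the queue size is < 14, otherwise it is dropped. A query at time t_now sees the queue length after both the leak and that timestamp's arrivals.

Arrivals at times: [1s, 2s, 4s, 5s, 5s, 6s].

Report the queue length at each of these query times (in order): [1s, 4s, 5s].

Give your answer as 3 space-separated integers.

Queue lengths at query times:
  query t=1s: backlog = 1
  query t=4s: backlog = 1
  query t=5s: backlog = 2

Answer: 1 1 2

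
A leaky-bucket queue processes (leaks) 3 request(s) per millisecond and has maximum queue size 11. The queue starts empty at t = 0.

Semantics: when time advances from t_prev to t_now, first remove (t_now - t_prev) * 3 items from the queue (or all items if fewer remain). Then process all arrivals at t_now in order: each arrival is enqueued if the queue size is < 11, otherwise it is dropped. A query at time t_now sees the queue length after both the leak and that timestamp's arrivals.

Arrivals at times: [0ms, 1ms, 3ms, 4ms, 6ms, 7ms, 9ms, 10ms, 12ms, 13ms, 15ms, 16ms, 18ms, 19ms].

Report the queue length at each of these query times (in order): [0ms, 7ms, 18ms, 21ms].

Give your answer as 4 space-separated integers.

Answer: 1 1 1 0

Derivation:
Queue lengths at query times:
  query t=0ms: backlog = 1
  query t=7ms: backlog = 1
  query t=18ms: backlog = 1
  query t=21ms: backlog = 0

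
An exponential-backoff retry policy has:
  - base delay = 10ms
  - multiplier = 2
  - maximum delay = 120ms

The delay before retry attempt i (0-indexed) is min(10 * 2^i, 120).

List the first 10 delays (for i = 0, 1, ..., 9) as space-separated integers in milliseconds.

Answer: 10 20 40 80 120 120 120 120 120 120

Derivation:
Computing each delay:
  i=0: min(10*2^0, 120) = 10
  i=1: min(10*2^1, 120) = 20
  i=2: min(10*2^2, 120) = 40
  i=3: min(10*2^3, 120) = 80
  i=4: min(10*2^4, 120) = 120
  i=5: min(10*2^5, 120) = 120
  i=6: min(10*2^6, 120) = 120
  i=7: min(10*2^7, 120) = 120
  i=8: min(10*2^8, 120) = 120
  i=9: min(10*2^9, 120) = 120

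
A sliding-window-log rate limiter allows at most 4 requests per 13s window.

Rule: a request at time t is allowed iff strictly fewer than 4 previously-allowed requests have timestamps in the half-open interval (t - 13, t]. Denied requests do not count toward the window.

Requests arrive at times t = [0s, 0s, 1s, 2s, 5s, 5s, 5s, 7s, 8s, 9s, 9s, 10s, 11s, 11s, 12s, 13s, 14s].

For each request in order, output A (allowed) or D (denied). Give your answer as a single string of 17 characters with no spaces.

Tracking allowed requests in the window:
  req#1 t=0s: ALLOW
  req#2 t=0s: ALLOW
  req#3 t=1s: ALLOW
  req#4 t=2s: ALLOW
  req#5 t=5s: DENY
  req#6 t=5s: DENY
  req#7 t=5s: DENY
  req#8 t=7s: DENY
  req#9 t=8s: DENY
  req#10 t=9s: DENY
  req#11 t=9s: DENY
  req#12 t=10s: DENY
  req#13 t=11s: DENY
  req#14 t=11s: DENY
  req#15 t=12s: DENY
  req#16 t=13s: ALLOW
  req#17 t=14s: ALLOW

Answer: AAAADDDDDDDDDDDAA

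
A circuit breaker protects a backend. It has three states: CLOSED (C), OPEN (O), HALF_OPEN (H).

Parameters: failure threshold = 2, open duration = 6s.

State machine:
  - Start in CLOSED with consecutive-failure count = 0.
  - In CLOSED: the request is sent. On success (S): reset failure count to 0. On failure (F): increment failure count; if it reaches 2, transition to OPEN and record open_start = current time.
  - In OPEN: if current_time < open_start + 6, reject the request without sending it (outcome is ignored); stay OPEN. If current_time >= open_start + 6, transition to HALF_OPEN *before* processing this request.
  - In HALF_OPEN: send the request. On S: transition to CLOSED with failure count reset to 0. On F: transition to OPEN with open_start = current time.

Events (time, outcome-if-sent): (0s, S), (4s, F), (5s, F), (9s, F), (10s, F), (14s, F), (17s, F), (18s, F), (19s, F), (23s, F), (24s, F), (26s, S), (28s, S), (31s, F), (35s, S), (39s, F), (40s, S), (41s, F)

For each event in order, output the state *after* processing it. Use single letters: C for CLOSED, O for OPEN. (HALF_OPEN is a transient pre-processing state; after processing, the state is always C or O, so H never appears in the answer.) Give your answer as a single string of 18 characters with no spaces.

Answer: CCOOOOOOOOOOOOOOOO

Derivation:
State after each event:
  event#1 t=0s outcome=S: state=CLOSED
  event#2 t=4s outcome=F: state=CLOSED
  event#3 t=5s outcome=F: state=OPEN
  event#4 t=9s outcome=F: state=OPEN
  event#5 t=10s outcome=F: state=OPEN
  event#6 t=14s outcome=F: state=OPEN
  event#7 t=17s outcome=F: state=OPEN
  event#8 t=18s outcome=F: state=OPEN
  event#9 t=19s outcome=F: state=OPEN
  event#10 t=23s outcome=F: state=OPEN
  event#11 t=24s outcome=F: state=OPEN
  event#12 t=26s outcome=S: state=OPEN
  event#13 t=28s outcome=S: state=OPEN
  event#14 t=31s outcome=F: state=OPEN
  event#15 t=35s outcome=S: state=OPEN
  event#16 t=39s outcome=F: state=OPEN
  event#17 t=40s outcome=S: state=OPEN
  event#18 t=41s outcome=F: state=OPEN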